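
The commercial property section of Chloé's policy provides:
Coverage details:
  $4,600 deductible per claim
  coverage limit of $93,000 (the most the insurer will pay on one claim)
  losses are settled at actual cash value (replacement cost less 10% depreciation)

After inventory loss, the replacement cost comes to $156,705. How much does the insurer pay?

$93,000

Depreciate 10%: the covered value is $156,705 × 0.9 = $141,034.50.
Less the $4,600 deductible: $141,034.50 − $4,600 = $136,434.50.
Since $136,434.50 > $93,000, the payout is capped at $93,000.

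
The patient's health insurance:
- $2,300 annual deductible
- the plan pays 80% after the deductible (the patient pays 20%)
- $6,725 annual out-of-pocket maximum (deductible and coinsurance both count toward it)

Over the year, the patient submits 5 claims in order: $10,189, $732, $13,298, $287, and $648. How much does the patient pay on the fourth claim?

#1 ($10,189): $2,300 to deductible, leaving $7,889; patient's 20% is $1,577.80. Patient owes $3,877.80 (running OOP $3,877.80).
#2 ($732): deductible already satisfied, so patient's share is 20% × $732 = $146.40. Patient pays $146.40; OOP now $4,024.20.
#3 ($13,298): 20% coinsurance on $13,298 = $2,659.60. Patient pays $2,659.60; OOP now $6,683.80.
#4 ($287): deductible already satisfied, so patient's share is 20% × $287 = $57.40. OOP would hit $6,741.20 > $6,725, so the cap limits the patient to $6,725 − $6,683.80 = $41.20.

$41.20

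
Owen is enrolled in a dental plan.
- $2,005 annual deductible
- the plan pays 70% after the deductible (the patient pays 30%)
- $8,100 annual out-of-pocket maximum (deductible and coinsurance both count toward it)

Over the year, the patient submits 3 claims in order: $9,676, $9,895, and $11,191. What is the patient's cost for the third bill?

$825.20

#1 ($9,676): $2,005 finishes the deductible; $7,671 goes to coinsurance; patient's 30% is $2,301.30. Patient pays $4,306.30; OOP now $4,306.30.
#2 ($9,895): 30% coinsurance on $9,895 = $2,968.50. Patient pays $2,968.50; OOP now $7,274.80.
#3 ($11,191): 30% coinsurance on $11,191 = $3,357.30. OOP would hit $10,632.10 > $8,100, so the cap limits the patient to $8,100 − $7,274.80 = $825.20.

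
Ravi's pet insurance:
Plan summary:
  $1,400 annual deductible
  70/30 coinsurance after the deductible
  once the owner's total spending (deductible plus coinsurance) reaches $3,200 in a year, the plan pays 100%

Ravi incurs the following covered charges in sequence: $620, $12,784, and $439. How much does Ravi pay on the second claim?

#1 ($620): all of it applies to the deductible. Cost to owner: $620. OOP to date $620.
#2 ($12,784): $780 finishes the deductible; $12,004 goes to coinsurance; 30% of $12,004 = $3,601.20. Together that's $780 + $3,601.20 = $4,381.20. OOP would hit $5,001.20 > $3,200, so the cap limits the owner to $3,200 − $620 = $2,580.

$2,580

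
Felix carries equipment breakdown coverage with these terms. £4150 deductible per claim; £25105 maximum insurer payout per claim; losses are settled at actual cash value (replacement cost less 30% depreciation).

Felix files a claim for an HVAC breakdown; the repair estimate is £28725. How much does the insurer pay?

Depreciate 30%: the covered value is £28725 × 0.7 = £20107.50.
Subtract the deductible: £20107.50 − £4150 = £15957.50.
That's under the £25105 cap, so the insurer reimburses the full £15957.50.

£15957.50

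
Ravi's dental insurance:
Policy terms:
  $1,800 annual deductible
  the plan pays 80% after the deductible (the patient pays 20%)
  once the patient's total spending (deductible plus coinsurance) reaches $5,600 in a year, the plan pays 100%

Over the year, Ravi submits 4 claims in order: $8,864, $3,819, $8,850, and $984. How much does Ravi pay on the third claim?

Claim 1 — $8,864: deductible takes $1,800, $7,064 remains; coinsurance $7,064 × 20% = $1,412.80. Cost to patient: $3,212.80. OOP to date $3,212.80.
Claim 2 — $3,819: deductible already satisfied, so patient's share is 20% × $3,819 = $763.80. Patient pays $763.80; OOP now $3,976.60.
Claim 3 — $8,850: deductible met; 20% of $8,850 = $1,770. That would push OOP to $5,746.60, over the $5,600 cap, so patient pays $5,600 − $3,976.60 = $1,623.40.

$1,623.40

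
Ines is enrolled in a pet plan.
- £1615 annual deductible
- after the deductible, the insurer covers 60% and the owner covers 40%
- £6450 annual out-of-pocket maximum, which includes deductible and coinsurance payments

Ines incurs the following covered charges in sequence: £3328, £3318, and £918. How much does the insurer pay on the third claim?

#1 (£3328): £1615 to deductible, leaving £1713; owner's 40% is £685.20. Owner owes £2300.20 (running OOP £2300.20). Insurer: £3328 − £2300.20 = £1027.80.
#2 (£3318): deductible met; 40% of £3318 = £1327.20. Owner pays £1327.20; OOP now £3627.40. Insurer: £3318 − £1327.20 = £1990.80.
#3 (£918): deductible already satisfied, so owner's share is 40% × £918 = £367.20. Cost to owner: £367.20. OOP to date £3994.60. Insurer: £918 − £367.20 = £550.80.

£550.80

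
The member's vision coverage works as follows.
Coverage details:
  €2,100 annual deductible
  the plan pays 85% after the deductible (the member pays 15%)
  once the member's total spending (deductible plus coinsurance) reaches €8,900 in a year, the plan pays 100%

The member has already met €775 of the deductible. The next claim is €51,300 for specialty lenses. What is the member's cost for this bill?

Deductible still to meet: €2,100 − €775 = €1,325.
After the €1,325 deductible portion, €51,300 − €1,325 = €49,975 is subject to coinsurance.
Coinsurance: €49,975 × 15% = €7,496.25.
So the member owes €1,325 + €7,496.25 = €8,821.25 before any cap.
That would bring total out-of-pocket to €9,596.25, past the €8,900 cap. The member is capped at €8,900 − €775 = €8,125 on this claim.

€8,125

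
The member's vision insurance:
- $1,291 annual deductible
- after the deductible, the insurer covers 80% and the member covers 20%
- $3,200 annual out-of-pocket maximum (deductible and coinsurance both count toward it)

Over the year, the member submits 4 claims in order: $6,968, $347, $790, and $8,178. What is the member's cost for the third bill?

Claim 1 — $6,968: $1,291 finishes the deductible; $5,677 goes to coinsurance; coinsurance $5,677 × 20% = $1,135.40. Cost to member: $2,426.40. OOP to date $2,426.40.
Claim 2 — $347: 20% coinsurance on $347 = $69.40. Member pays $69.40; OOP now $2,495.80.
Claim 3 — $790: 20% coinsurance on $790 = $158. Member pays $158; OOP now $2,653.80.

$158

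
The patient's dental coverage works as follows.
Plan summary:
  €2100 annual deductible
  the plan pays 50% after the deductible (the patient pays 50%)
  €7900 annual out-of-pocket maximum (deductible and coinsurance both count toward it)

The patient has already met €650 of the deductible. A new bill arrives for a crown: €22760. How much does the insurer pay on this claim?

€15510

€650 of the €2100 deductible is already met, leaving €1450.
That leaves €22760 − €1450 = €21310 for coinsurance.
Coinsurance: €21310 × 50% = €10655.
Patient responsibility before any cap: €1450 + €10655 = €12105.
Adding €12105 to the €650 already spent would give €12755, which exceeds the €7900 cap; the patient pays just €7900 − €650 = €7250.
Insurer pays the balance: €22760 − €7250 = €15510.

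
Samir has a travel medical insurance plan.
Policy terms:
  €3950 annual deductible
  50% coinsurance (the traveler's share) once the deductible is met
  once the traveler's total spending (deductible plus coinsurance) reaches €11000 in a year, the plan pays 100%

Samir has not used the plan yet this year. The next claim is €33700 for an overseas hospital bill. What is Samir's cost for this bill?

The full €3950 deductible is still open; €3950 of this bill applies to it.
That leaves €33700 − €3950 = €29750 for coinsurance.
50% of €29750 = €14875 falls to the traveler.
So the traveler owes €3950 + €14875 = €18825 before any cap.
That would bring total out-of-pocket to €18825, past the €11000 cap. The traveler is capped at €11000 − €0 = €11000 on this claim.

€11000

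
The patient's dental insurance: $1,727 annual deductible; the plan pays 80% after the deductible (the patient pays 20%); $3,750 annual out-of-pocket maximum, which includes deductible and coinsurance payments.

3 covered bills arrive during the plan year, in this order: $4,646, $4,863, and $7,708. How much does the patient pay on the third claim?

$466.60

#1 ($4,646): deductible takes $1,727, $2,919 remains; 20% of $2,919 = $583.80. Cost to patient: $2,310.80. OOP to date $2,310.80.
#2 ($4,863): deductible already satisfied, so patient's share is 20% × $4,863 = $972.60. Patient pays $972.60; OOP now $3,283.40.
#3 ($7,708): 20% coinsurance on $7,708 = $1,541.60. OOP would hit $4,825 > $3,750, so the cap limits the patient to $3,750 − $3,283.40 = $466.60.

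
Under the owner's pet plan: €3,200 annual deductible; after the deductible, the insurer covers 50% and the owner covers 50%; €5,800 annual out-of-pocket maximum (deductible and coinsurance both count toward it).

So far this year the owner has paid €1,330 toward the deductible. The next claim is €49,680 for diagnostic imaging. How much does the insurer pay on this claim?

Deductible still to meet: €3,200 − €1,330 = €1,870.
The remaining €47,810 (= €49,680 − €1,870) moves to coinsurance.
50% of €47,810 = €23,905 falls to the owner.
That puts the owner's cost at €1,870 + €23,905 = €25,775 before any cap.
Adding €25,775 to the €1,330 already spent would give €27,105, which exceeds the €5,800 cap; the owner pays just €5,800 − €1,330 = €4,470.
Insurer pays the balance: €49,680 − €4,470 = €45,210.

€45,210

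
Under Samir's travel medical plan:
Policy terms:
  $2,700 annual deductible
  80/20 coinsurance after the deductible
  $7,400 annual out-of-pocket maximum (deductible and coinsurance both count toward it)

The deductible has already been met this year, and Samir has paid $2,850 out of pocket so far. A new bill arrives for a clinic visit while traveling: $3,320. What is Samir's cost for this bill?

$664

The deductible is already satisfied, so the full bill goes to coinsurance.
20% of $3,320 = $664 falls to the traveler.
Year-to-date out-of-pocket becomes $2,850 + $664 = $3,514, still under the $7,400 maximum, so no cap applies.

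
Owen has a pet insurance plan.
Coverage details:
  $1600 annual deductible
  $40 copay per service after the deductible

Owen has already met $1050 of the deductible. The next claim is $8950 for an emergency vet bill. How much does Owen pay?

$590

Deductible still to meet: $1600 − $1050 = $550.
The remaining $8400 (= $8950 − $550) moves to the copay.
Copay on this service: $40.
Owner responsibility: $550 + $40 = $590.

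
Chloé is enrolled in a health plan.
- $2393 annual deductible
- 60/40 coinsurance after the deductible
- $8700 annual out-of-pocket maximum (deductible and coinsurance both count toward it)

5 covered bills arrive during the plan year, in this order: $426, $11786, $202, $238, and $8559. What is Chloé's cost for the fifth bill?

$2203.40

Claim 1 ($426): all of it applies to the deductible. Patient pays $426; OOP now $426.
Claim 2 ($11786): $1967 finishes the deductible; $9819 goes to coinsurance; patient's 40% is $3927.60. Patient owes $5894.60 (running OOP $6320.60).
Claim 3 ($202): 40% coinsurance on $202 = $80.80. Patient pays $80.80; OOP now $6401.40.
Claim 4 ($238): deductible already satisfied, so patient's share is 40% × $238 = $95.20. Patient pays $95.20; OOP now $6496.60.
Claim 5 ($8559): deductible met; 40% of $8559 = $3423.60. OOP would hit $9920.20 > $8700, so the cap limits the patient to $8700 − $6496.60 = $2203.40.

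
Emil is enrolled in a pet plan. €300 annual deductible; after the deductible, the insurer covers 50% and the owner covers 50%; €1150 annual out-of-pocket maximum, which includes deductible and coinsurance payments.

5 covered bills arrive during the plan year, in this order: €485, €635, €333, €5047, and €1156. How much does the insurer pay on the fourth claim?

€4773.50

Bill 1, €485: deductible takes €300, €185 remains; 50% of €185 = €92.50. Cost to owner: €392.50. OOP to date €392.50. Insurer: €485 − €392.50 = €92.50.
Bill 2, €635: deductible already satisfied, so owner's share is 50% × €635 = €317.50. Cost to owner: €317.50. OOP to date €710. Plan pays €635 − €317.50 = €317.50.
Bill 3, €333: deductible already satisfied, so owner's share is 50% × €333 = €166.50. Owner owes €166.50 (running OOP €876.50). Plan pays €333 − €166.50 = €166.50.
Bill 4, €5047: deductible met; 50% of €5047 = €2523.50. Adding that to €876.50 gives €3400, past the €1150 cap; owner pays only €1150 − €876.50 = €273.50. Plan pays €5047 − €273.50 = €4773.50.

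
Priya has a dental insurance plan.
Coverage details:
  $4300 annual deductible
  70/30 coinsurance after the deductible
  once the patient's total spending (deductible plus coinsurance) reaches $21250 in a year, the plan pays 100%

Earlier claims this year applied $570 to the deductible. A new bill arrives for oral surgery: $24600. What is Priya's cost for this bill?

$9991

Deductible still to meet: $4300 − $570 = $3730.
The remaining $20870 (= $24600 − $3730) moves to coinsurance.
Patient's 30% share of $20870 is $6261.
So the patient owes $3730 + $6261 = $9991 before any cap.
Year-to-date out-of-pocket becomes $570 + $9991 = $10561, still under the $21250 maximum, so no cap applies.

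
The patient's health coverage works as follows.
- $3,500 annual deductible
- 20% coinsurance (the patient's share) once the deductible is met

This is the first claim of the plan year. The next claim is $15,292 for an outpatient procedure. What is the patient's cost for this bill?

Deductible not yet touched, so the first $3,500 of the bill goes to the deductible.
That leaves $15,292 − $3,500 = $11,792 for coinsurance.
20% of $11,792 = $2,358.40 falls to the patient.
That puts the patient's cost at $3,500 + $2,358.40 = $5,858.40.

$5,858.40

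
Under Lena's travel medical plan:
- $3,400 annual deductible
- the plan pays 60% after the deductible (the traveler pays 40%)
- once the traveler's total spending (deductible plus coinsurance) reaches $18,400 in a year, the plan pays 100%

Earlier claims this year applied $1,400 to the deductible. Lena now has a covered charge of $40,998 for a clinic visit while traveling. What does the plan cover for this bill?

$23,998

Remaining deductible: $3,400 − $1,400 = $2,000.
The remaining $38,998 (= $40,998 − $2,000) moves to coinsurance.
Traveler's 40% share of $38,998 is $15,599.20.
Traveler responsibility before any cap: $2,000 + $15,599.20 = $17,599.20.
Adding $17,599.20 to the $1,400 already spent would give $18,999.20, which exceeds the $18,400 cap; the traveler pays just $18,400 − $1,400 = $17,000.
The insurer covers the remainder: $40,998 − $17,000 = $23,998.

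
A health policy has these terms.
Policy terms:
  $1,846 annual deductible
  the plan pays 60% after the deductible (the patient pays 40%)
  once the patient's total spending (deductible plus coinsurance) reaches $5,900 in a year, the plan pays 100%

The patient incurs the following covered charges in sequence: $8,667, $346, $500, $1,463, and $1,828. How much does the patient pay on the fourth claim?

#1 ($8,667): $1,846 to deductible, leaving $6,821; coinsurance $6,821 × 40% = $2,728.40. Cost to patient: $4,574.40. OOP to date $4,574.40.
#2 ($346): deductible already satisfied, so patient's share is 40% × $346 = $138.40. Patient owes $138.40 (running OOP $4,712.80).
#3 ($500): 40% coinsurance on $500 = $200. Cost to patient: $200. OOP to date $4,912.80.
#4 ($1,463): 40% coinsurance on $1,463 = $585.20. Patient owes $585.20 (running OOP $5,498).

$585.20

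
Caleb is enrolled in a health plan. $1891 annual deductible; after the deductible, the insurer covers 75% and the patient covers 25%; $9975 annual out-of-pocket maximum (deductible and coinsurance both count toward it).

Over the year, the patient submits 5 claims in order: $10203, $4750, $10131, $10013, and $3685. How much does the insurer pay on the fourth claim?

Bill 1, $10203: $1891 to deductible, leaving $8312; coinsurance $8312 × 25% = $2078. Patient owes $3969 (running OOP $3969). Plan pays $10203 − $3969 = $6234.
Bill 2, $4750: 25% coinsurance on $4750 = $1187.50. Cost to patient: $1187.50. OOP to date $5156.50. Plan pays $4750 − $1187.50 = $3562.50.
Bill 3, $10131: deductible met; 25% of $10131 = $2532.75. Patient owes $2532.75 (running OOP $7689.25). Insurer: $10131 − $2532.75 = $7598.25.
Bill 4, $10013: deductible met; 25% of $10013 = $2503.25. That would push OOP to $10192.50, over the $9975 cap, so patient pays $9975 − $7689.25 = $2285.75. Insurer: $10013 − $2285.75 = $7727.25.

$7727.25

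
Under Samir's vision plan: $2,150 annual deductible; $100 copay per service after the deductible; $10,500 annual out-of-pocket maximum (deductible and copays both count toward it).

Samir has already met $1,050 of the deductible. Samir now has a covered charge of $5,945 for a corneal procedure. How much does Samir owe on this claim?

Remaining deductible: $2,150 − $1,050 = $1,100.
After the $1,100 deductible portion, $5,945 − $1,100 = $4,845 is subject to the copay.
Copay on this service: $100.
So the member owes $1,100 + $100 = $1,200 before any cap.
Cumulative spending $1,050 + $1,200 = $2,250 stays under the $10,500 maximum.

$1,200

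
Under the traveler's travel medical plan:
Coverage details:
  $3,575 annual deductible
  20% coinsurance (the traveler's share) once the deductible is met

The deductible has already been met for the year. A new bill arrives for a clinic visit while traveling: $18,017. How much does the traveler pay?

The deductible is already satisfied, so the full bill goes to coinsurance.
20% of $18,017 = $3,603.40 falls to the traveler.

$3,603.40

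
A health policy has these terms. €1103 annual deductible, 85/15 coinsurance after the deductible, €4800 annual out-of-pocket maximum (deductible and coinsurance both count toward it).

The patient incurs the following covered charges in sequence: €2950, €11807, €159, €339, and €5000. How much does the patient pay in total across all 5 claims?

#1 (€2950): €1103 finishes the deductible; €1847 goes to coinsurance; patient's 15% is €277.05. Patient owes €1380.05 (running OOP €1380.05).
#2 (€11807): 15% coinsurance on €11807 = €1771.05. Patient pays €1771.05; OOP now €3151.10.
#3 (€159): 15% coinsurance on €159 = €23.85. Patient owes €23.85 (running OOP €3174.95).
#4 (€339): deductible already satisfied, so patient's share is 15% × €339 = €50.85. Cost to patient: €50.85. OOP to date €3225.80.
#5 (€5000): deductible met; 15% of €5000 = €750. Cost to patient: €750. OOP to date €3975.80.
Summing the patient's payments: €1380.05 + €1771.05 + €23.85 + €50.85 + €750 = €3975.80.

€3975.80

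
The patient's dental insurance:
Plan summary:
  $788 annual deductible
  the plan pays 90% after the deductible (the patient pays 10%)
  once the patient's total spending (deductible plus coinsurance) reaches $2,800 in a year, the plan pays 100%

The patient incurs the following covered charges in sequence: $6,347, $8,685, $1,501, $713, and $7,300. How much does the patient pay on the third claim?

#1 ($6,347): deductible takes $788, $5,559 remains; patient's 10% is $555.90. Patient owes $1,343.90 (running OOP $1,343.90).
#2 ($8,685): deductible met; 10% of $8,685 = $868.50. Patient owes $868.50 (running OOP $2,212.40).
#3 ($1,501): deductible met; 10% of $1,501 = $150.10. Cost to patient: $150.10. OOP to date $2,362.50.

$150.10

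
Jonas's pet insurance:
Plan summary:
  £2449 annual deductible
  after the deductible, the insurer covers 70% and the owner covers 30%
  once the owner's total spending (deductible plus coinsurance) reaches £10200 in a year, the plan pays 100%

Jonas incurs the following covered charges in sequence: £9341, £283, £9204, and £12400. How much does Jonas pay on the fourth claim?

£2837.30

Bill 1, £9341: £2449 to deductible, leaving £6892; owner's 30% is £2067.60. Owner owes £4516.60 (running OOP £4516.60).
Bill 2, £283: deductible met; 30% of £283 = £84.90. Owner owes £84.90 (running OOP £4601.50).
Bill 3, £9204: 30% coinsurance on £9204 = £2761.20. Owner owes £2761.20 (running OOP £7362.70).
Bill 4, £12400: deductible already satisfied, so owner's share is 30% × £12400 = £3720. Adding that to £7362.70 gives £11082.70, past the £10200 cap; owner pays only £10200 − £7362.70 = £2837.30.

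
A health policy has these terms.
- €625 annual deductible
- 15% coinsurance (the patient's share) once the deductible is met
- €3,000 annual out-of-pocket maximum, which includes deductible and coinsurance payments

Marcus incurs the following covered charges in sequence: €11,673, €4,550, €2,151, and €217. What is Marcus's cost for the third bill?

€35.30

Claim 1 — €11,673: €625 finishes the deductible; €11,048 goes to coinsurance; coinsurance €11,048 × 15% = €1,657.20. Patient owes €2,282.20 (running OOP €2,282.20).
Claim 2 — €4,550: deductible met; 15% of €4,550 = €682.50. Patient owes €682.50 (running OOP €2,964.70).
Claim 3 — €2,151: 15% coinsurance on €2,151 = €322.65. OOP would hit €3,287.35 > €3,000, so the cap limits the patient to €3,000 − €2,964.70 = €35.30.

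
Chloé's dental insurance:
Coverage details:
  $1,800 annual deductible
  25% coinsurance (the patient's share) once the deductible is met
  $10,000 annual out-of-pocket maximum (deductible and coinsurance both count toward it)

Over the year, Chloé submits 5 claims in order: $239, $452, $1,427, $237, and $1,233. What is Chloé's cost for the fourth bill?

Claim 1 — $239: all of it applies to the deductible. Cost to patient: $239. OOP to date $239.
Claim 2 — $452: fully absorbed by the deductible. Cost to patient: $452. OOP to date $691.
Claim 3 — $1,427: $1,109 finishes the deductible; $318 goes to coinsurance; coinsurance $318 × 25% = $79.50. Patient pays $1,188.50; OOP now $1,879.50.
Claim 4 — $237: deductible met; 25% of $237 = $59.25. Cost to patient: $59.25. OOP to date $1,938.75.

$59.25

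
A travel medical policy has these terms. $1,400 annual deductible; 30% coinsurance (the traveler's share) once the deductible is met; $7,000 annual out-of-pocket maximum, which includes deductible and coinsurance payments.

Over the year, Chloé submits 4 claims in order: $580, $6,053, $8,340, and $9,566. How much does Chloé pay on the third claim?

Claim 1 — $580: entire amount goes to the deductible. Traveler owes $580 (running OOP $580).
Claim 2 — $6,053: deductible takes $820, $5,233 remains; 30% of $5,233 = $1,569.90. Cost to traveler: $2,389.90. OOP to date $2,969.90.
Claim 3 — $8,340: deductible met; 30% of $8,340 = $2,502. Traveler owes $2,502 (running OOP $5,471.90).

$2,502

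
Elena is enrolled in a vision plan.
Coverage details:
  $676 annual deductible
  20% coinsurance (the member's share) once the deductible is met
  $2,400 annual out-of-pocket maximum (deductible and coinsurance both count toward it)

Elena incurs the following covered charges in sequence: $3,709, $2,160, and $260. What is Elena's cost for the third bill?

$52

Bill 1, $3,709: $676 finishes the deductible; $3,033 goes to coinsurance; coinsurance $3,033 × 20% = $606.60. Member owes $1,282.60 (running OOP $1,282.60).
Bill 2, $2,160: deductible met; 20% of $2,160 = $432. Member owes $432 (running OOP $1,714.60).
Bill 3, $260: deductible already satisfied, so member's share is 20% × $260 = $52. Cost to member: $52. OOP to date $1,766.60.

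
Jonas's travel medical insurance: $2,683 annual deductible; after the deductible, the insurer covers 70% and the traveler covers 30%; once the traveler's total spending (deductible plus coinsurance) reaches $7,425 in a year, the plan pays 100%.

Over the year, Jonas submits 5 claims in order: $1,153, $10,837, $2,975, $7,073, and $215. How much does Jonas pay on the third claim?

Claim 1 ($1,153): fully absorbed by the deductible. Traveler pays $1,153; OOP now $1,153.
Claim 2 ($10,837): deductible takes $1,530, $9,307 remains; coinsurance $9,307 × 30% = $2,792.10. Traveler pays $4,322.10; OOP now $5,475.10.
Claim 3 ($2,975): deductible met; 30% of $2,975 = $892.50. Traveler owes $892.50 (running OOP $6,367.60).

$892.50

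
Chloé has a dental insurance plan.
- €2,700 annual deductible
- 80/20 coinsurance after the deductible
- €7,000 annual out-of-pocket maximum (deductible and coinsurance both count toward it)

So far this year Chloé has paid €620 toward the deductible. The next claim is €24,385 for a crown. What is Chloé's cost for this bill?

€620 of the €2,700 deductible is already met, leaving €2,080.
The remaining €22,305 (= €24,385 − €2,080) moves to coinsurance.
Coinsurance: €22,305 × 20% = €4,461.
So the patient owes €2,080 + €4,461 = €6,541 before any cap.
Adding €6,541 to the €620 already spent would give €7,161, which exceeds the €7,000 cap; the patient pays just €7,000 − €620 = €6,380.

€6,380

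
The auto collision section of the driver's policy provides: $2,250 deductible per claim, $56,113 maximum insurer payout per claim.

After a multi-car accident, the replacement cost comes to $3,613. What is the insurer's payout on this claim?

$1,363

Subtract the deductible: $3,613 − $2,250 = $1,363.
$1,363 ≤ $56,113, so the limit doesn't bind; insurer pays $1,363.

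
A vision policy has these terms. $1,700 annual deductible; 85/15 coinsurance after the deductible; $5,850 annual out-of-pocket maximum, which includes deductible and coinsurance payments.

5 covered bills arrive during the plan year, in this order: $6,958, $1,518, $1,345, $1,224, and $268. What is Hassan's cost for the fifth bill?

$40.20

#1 ($6,958): $1,700 to deductible, leaving $5,258; 15% of $5,258 = $788.70. Member owes $2,488.70 (running OOP $2,488.70).
#2 ($1,518): deductible met; 15% of $1,518 = $227.70. Member owes $227.70 (running OOP $2,716.40).
#3 ($1,345): deductible already satisfied, so member's share is 15% × $1,345 = $201.75. Member owes $201.75 (running OOP $2,918.15).
#4 ($1,224): 15% coinsurance on $1,224 = $183.60. Cost to member: $183.60. OOP to date $3,101.75.
#5 ($268): 15% coinsurance on $268 = $40.20. Cost to member: $40.20. OOP to date $3,141.95.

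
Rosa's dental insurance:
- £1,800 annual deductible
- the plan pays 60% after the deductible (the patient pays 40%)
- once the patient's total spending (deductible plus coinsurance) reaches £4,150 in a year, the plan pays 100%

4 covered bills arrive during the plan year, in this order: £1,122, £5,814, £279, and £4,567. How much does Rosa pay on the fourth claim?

Claim 1 (£1,122): all of it applies to the deductible. Patient owes £1,122 (running OOP £1,122).
Claim 2 (£5,814): £678 to deductible, leaving £5,136; 40% of £5,136 = £2,054.40. Cost to patient: £2,732.40. OOP to date £3,854.40.
Claim 3 (£279): deductible met; 40% of £279 = £111.60. Patient owes £111.60 (running OOP £3,966).
Claim 4 (£4,567): deductible already satisfied, so patient's share is 40% × £4,567 = £1,826.80. Adding that to £3,966 gives £5,792.80, past the £4,150 cap; patient pays only £4,150 − £3,966 = £184.

£184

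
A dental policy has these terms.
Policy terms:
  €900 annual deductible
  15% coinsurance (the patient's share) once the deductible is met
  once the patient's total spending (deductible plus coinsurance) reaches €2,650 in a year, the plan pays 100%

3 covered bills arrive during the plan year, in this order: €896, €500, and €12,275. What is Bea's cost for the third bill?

Claim 1 (€896): fully absorbed by the deductible. Patient pays €896; OOP now €896.
Claim 2 (€500): €4 to deductible, leaving €496; patient's 15% is €74.40. Patient pays €78.40; OOP now €974.40.
Claim 3 (€12,275): deductible already satisfied, so patient's share is 15% × €12,275 = €1,841.25. Adding that to €974.40 gives €2,815.65, past the €2,650 cap; patient pays only €2,650 − €974.40 = €1,675.60.

€1,675.60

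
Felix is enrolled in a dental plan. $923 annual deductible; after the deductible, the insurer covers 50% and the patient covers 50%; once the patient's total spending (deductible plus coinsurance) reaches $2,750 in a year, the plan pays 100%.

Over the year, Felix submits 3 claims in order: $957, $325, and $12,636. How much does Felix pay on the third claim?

Claim 1 ($957): $923 finishes the deductible; $34 goes to coinsurance; patient's 50% is $17. Cost to patient: $940. OOP to date $940.
Claim 2 ($325): 50% coinsurance on $325 = $162.50. Patient pays $162.50; OOP now $1,102.50.
Claim 3 ($12,636): deductible already satisfied, so patient's share is 50% × $12,636 = $6,318. OOP would hit $7,420.50 > $2,750, so the cap limits the patient to $2,750 − $1,102.50 = $1,647.50.

$1,647.50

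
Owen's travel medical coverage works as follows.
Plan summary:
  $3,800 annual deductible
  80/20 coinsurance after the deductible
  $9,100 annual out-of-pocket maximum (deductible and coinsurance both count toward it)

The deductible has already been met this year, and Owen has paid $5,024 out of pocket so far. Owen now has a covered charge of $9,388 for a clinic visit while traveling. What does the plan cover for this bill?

$7,510.40

With the deductible met, the entire $9,388 is subject to coinsurance.
20% of $9,388 = $1,877.60 falls to the traveler.
Cumulative spending $5,024 + $1,877.60 = $6,901.60 stays under the $9,100 maximum.
The insurer covers the remainder: $9,388 − $1,877.60 = $7,510.40.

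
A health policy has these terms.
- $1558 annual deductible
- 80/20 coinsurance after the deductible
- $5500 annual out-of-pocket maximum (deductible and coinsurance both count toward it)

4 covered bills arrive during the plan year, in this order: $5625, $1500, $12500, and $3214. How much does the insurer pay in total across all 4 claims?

Claim 1 — $5625: $1558 to deductible, leaving $4067; 20% of $4067 = $813.40. Patient owes $2371.40 (running OOP $2371.40). Insurer: $5625 − $2371.40 = $3253.60.
Claim 2 — $1500: 20% coinsurance on $1500 = $300. Cost to patient: $300. OOP to date $2671.40. Plan pays $1500 − $300 = $1200.
Claim 3 — $12500: deductible met; 20% of $12500 = $2500. Patient owes $2500 (running OOP $5171.40). Plan pays $12500 − $2500 = $10000.
Claim 4 — $3214: deductible met; 20% of $3214 = $642.80. OOP would hit $5814.20 > $5500, so the cap limits the patient to $5500 − $5171.40 = $328.60. Insurer: $3214 − $328.60 = $2885.40.
Insurer total = bills − patient's total = $22839 − $5500 = $17339.

$17339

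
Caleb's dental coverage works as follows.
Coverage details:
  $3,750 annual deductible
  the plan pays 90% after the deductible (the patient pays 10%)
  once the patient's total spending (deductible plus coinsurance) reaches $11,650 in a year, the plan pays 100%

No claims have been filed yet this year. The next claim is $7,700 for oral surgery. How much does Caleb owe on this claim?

$4,145

Nothing has been paid toward the $3,750 deductible, so the first $3,750 of this charge is applied there.
That leaves $7,700 − $3,750 = $3,950 for coinsurance.
Coinsurance: $3,950 × 10% = $395.
That puts the patient's cost at $3,750 + $395 = $4,145 before any cap.
Cumulative spending $0 + $4,145 = $4,145 stays under the $11,650 maximum.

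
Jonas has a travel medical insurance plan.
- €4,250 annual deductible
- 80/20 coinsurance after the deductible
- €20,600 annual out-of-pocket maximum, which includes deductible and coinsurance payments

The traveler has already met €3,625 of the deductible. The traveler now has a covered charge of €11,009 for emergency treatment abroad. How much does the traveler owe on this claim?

€2,701.80

€3,625 of the €4,250 deductible is already met, leaving €625.
That leaves €11,009 − €625 = €10,384 for coinsurance.
Coinsurance: €10,384 × 20% = €2,076.80.
Traveler responsibility before any cap: €625 + €2,076.80 = €2,701.80.
Cumulative spending €3,625 + €2,701.80 = €6,326.80 stays under the €20,600 maximum.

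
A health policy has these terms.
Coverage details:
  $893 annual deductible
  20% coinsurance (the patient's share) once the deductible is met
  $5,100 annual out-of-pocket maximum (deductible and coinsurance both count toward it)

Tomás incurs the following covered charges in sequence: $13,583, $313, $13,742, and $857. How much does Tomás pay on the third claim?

$1,606.40

Claim 1 — $13,583: deductible takes $893, $12,690 remains; patient's 20% is $2,538. Patient pays $3,431; OOP now $3,431.
Claim 2 — $313: deductible met; 20% of $313 = $62.60. Patient owes $62.60 (running OOP $3,493.60).
Claim 3 — $13,742: deductible met; 20% of $13,742 = $2,748.40. That would push OOP to $6,242, over the $5,100 cap, so patient pays $5,100 − $3,493.60 = $1,606.40.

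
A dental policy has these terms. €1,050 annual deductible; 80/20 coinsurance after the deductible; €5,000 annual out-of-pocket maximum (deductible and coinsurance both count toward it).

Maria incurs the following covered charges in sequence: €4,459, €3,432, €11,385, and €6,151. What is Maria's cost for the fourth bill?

€304.80

Claim 1 (€4,459): deductible takes €1,050, €3,409 remains; 20% of €3,409 = €681.80. Patient pays €1,731.80; OOP now €1,731.80.
Claim 2 (€3,432): 20% coinsurance on €3,432 = €686.40. Patient pays €686.40; OOP now €2,418.20.
Claim 3 (€11,385): 20% coinsurance on €11,385 = €2,277. Patient pays €2,277; OOP now €4,695.20.
Claim 4 (€6,151): deductible already satisfied, so patient's share is 20% × €6,151 = €1,230.20. OOP would hit €5,925.40 > €5,000, so the cap limits the patient to €5,000 − €4,695.20 = €304.80.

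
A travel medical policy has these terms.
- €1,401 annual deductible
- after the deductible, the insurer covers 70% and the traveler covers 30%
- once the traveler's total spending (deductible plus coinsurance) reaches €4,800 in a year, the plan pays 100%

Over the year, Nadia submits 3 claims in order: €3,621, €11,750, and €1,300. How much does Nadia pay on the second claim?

Bill 1, €3,621: deductible takes €1,401, €2,220 remains; 30% of €2,220 = €666. Cost to traveler: €2,067. OOP to date €2,067.
Bill 2, €11,750: 30% coinsurance on €11,750 = €3,525. That would push OOP to €5,592, over the €4,800 cap, so traveler pays €4,800 − €2,067 = €2,733.

€2,733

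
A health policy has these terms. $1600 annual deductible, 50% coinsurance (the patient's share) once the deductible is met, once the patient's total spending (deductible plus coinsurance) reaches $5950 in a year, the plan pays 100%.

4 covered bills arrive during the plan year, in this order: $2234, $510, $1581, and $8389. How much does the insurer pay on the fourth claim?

Claim 1 ($2234): $1600 to deductible, leaving $634; coinsurance $634 × 50% = $317. Patient owes $1917 (running OOP $1917). Plan pays $2234 − $1917 = $317.
Claim 2 ($510): deductible already satisfied, so patient's share is 50% × $510 = $255. Patient owes $255 (running OOP $2172). Plan pays $510 − $255 = $255.
Claim 3 ($1581): deductible met; 50% of $1581 = $790.50. Patient pays $790.50; OOP now $2962.50. Insurer: $1581 − $790.50 = $790.50.
Claim 4 ($8389): deductible met; 50% of $8389 = $4194.50. That would push OOP to $7157, over the $5950 cap, so patient pays $5950 − $2962.50 = $2987.50. Insurer: $8389 − $2987.50 = $5401.50.

$5401.50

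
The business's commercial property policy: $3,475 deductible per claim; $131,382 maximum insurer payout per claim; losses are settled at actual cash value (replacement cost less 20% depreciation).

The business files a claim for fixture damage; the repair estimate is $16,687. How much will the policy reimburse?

At 20% depreciation, ACV = $16,687 − $3,337.40 = $13,349.60.
Subtract the deductible: $13,349.60 − $3,475 = $9,874.60.
That's under the $131,382 cap, so the insurer reimburses the full $9,874.60.

$9,874.60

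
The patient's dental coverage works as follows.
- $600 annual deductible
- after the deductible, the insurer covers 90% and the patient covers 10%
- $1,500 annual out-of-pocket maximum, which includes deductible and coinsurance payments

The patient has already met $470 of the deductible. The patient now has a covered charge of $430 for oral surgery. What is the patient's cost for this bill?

Remaining deductible: $600 − $470 = $130.
After the $130 deductible portion, $430 − $130 = $300 is subject to coinsurance.
10% of $300 = $30 falls to the patient.
So the patient owes $130 + $30 = $160 before any cap.
Cumulative spending $470 + $160 = $630 stays under the $1,500 maximum.

$160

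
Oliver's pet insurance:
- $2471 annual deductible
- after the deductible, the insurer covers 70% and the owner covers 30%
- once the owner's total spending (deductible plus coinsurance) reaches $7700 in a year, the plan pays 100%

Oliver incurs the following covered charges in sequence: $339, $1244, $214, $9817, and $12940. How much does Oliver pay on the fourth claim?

Claim 1 — $339: entire amount goes to the deductible. Cost to owner: $339. OOP to date $339.
Claim 2 — $1244: fully absorbed by the deductible. Owner pays $1244; OOP now $1583.
Claim 3 — $214: all of it applies to the deductible. Owner pays $214; OOP now $1797.
Claim 4 — $9817: $674 finishes the deductible; $9143 goes to coinsurance; 30% of $9143 = $2742.90. Owner pays $3416.90; OOP now $5213.90.

$3416.90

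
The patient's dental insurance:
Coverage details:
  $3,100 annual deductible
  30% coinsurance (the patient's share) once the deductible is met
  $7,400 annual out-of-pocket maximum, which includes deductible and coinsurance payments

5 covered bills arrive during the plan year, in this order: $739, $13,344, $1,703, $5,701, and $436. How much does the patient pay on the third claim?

#1 ($739): fully absorbed by the deductible. Patient pays $739; OOP now $739.
#2 ($13,344): $2,361 finishes the deductible; $10,983 goes to coinsurance; coinsurance $10,983 × 30% = $3,294.90. Patient pays $5,655.90; OOP now $6,394.90.
#3 ($1,703): deductible already satisfied, so patient's share is 30% × $1,703 = $510.90. Patient pays $510.90; OOP now $6,905.80.

$510.90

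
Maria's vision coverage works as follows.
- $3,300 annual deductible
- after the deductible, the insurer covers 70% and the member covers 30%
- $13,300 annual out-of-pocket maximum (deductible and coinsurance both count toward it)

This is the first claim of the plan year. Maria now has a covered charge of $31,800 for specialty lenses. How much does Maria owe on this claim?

$11,850

The full $3,300 deductible is still open; $3,300 of this bill applies to it.
That leaves $31,800 − $3,300 = $28,500 for coinsurance.
Member's 30% share of $28,500 is $8,550.
Member responsibility before any cap: $3,300 + $8,550 = $11,850.
Cumulative spending $0 + $11,850 = $11,850 stays under the $13,300 maximum.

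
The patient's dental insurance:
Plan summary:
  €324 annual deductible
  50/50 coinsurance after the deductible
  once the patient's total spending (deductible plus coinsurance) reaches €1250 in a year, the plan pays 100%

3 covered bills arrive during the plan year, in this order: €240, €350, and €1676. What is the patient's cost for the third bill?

#1 (€240): all of it applies to the deductible. Patient pays €240; OOP now €240.
#2 (€350): €84 finishes the deductible; €266 goes to coinsurance; coinsurance €266 × 50% = €133. Patient pays €217; OOP now €457.
#3 (€1676): deductible met; 50% of €1676 = €838. Adding that to €457 gives €1295, past the €1250 cap; patient pays only €1250 − €457 = €793.

€793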